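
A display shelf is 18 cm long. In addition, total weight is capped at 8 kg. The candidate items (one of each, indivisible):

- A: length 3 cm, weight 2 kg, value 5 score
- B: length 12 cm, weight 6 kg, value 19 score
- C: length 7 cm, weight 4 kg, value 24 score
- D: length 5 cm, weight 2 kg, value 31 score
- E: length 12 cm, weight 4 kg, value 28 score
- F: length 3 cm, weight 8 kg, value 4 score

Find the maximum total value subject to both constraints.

60 score

Feasible sets respecting both limits:
- A+C+D: length 15, weight 8, value 60
- D+E: length 17, weight 6, value 59
- C+D: length 12, weight 6, value 55
- B+D: length 17, weight 8, value 50
Best: 60 score.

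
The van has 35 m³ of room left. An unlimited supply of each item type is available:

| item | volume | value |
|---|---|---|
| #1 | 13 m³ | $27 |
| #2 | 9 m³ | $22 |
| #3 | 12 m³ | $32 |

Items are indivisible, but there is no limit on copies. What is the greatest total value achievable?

Best value-per-unit is #3 at 32/12; filling with it alone gives 2×32 = 64.
Optimal mix: 1×#2 + 2×#3 → volume 33, value 86.

$86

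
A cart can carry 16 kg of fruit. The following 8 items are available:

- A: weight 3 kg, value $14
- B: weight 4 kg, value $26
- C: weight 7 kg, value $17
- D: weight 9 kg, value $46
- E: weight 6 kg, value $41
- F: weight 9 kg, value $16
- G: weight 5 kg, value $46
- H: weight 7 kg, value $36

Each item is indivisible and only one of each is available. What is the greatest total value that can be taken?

$113

This is a 0/1 knapsack; check combinations near the capacity.
- B+E+G: weight 4+6+5=15, value 26+41+46=113
- B+G+H: weight 4+5+7=16, value 26+46+36=108
- A+E+G: weight 3+6+5=14, value 14+41+46=101
- A+G+H: weight 3+5+7=15, value 14+46+36=96
- D+G: weight 9+5=14, value 46+46=92
Best: $113.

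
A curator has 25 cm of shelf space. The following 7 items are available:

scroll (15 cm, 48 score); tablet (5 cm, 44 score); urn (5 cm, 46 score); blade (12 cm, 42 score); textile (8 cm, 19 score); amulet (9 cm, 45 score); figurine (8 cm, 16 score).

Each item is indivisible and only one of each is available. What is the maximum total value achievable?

138 score

This is a 0/1 knapsack; check combinations near the capacity.
- scroll+tablet+urn: length 15+5+5=25, value 48+44+46=138
- tablet+urn+amulet: length 5+5+9=19, value 44+46+45=135
- tablet+urn+blade: length 5+5+12=22, value 44+46+42=132
- urn+textile+amulet: length 5+8+9=22, value 46+19+45=110
- tablet+urn+textile: length 5+5+8=18, value 44+46+19=109
Best: 138 score.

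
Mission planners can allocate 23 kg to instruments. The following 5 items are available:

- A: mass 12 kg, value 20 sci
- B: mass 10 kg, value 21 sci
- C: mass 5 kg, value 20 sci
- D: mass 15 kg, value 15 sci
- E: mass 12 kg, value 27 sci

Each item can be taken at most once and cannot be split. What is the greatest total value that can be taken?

Check high-value combinations within 23 kg:
- B+E: mass 10+12=22, value 21+27=48
- C+E: mass 5+12=17, value 20+27=47
- B+C: mass 10+5=15, value 21+20=41
- A+B: mass 12+10=22, value 20+21=41
Best: 48 sci.

48 sci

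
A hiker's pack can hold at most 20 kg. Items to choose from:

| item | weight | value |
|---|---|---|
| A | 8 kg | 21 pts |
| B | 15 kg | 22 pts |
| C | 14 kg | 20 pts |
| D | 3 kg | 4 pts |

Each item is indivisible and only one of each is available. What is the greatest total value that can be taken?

26 pts

Check high-value combinations within 20 kg:
- B+D: weight 15+3=18, value 22+4=26
- A+D: weight 8+3=11, value 21+4=25
- C+D: weight 14+3=17, value 20+4=24
- B: weight 15, value 22
- A: weight 8, value 21
Best: 26 pts.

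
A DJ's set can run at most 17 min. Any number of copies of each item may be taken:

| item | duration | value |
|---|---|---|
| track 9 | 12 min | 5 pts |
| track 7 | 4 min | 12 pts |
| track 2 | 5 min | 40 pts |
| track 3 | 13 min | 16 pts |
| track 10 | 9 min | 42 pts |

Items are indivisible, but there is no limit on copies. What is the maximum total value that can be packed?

120 pts

Best value-per-unit is track 2 at 40/5, and filling with it alone uses duration 3×5=15. No mix of the others beats 3×40 = 120.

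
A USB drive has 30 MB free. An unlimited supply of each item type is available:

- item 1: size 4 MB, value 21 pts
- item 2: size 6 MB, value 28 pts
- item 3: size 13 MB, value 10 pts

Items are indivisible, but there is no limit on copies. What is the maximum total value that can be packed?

Best value-per-unit is item 1 at 21/4; filling with it alone gives 7×21 = 147.
Optimal mix: 6×item 1 + 1×item 2 → size 30, value 154.

154 pts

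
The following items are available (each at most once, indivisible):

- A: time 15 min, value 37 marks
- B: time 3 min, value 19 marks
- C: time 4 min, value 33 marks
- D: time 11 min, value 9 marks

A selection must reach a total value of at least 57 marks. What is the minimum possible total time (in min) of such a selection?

Subsets with value ≥ 57, sorted by total time:
- B+C+D: time 18, value 61
- A+C: time 19, value 70
- A+B+C: time 22, value 89
- A+B+D: time 29, value 65
Minimum time: 18 min.

18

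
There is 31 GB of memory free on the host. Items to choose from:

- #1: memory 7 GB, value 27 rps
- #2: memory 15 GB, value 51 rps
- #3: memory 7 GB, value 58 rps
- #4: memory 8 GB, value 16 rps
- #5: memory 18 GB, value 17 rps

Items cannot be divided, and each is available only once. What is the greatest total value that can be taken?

Check high-value combinations within 31 GB:
- #1+#2+#3: memory 7+15+7=29, value 27+51+58=136
- #2+#3+#4: memory 15+7+8=30, value 51+58+16=125
- #2+#3: memory 15+7=22, value 51+58=109
- #1+#3+#4: memory 7+7+8=22, value 27+58+16=101
- #1+#2+#4: memory 7+15+8=30, value 27+51+16=94
Best: 136 rps.

136 rps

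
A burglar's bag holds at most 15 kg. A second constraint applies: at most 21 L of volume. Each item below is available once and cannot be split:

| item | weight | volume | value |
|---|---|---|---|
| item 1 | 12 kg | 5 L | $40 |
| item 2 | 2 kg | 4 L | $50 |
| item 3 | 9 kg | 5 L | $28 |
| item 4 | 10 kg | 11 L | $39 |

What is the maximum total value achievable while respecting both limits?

Feasible sets respecting both limits:
- item 1+item 2: weight 14, volume 9, value 90
- item 2+item 4: weight 12, volume 15, value 89
- item 2+item 3: weight 11, volume 9, value 78
- item 2: weight 2, volume 4, value 50
Best: $90.

$90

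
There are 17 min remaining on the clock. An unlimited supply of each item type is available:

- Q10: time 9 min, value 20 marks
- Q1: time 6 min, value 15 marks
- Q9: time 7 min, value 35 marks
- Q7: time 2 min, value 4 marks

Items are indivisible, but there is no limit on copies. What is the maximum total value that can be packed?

74 marks

Best value-per-unit is Q9 at 35/7; filling with it alone gives 2×35 = 70.
Optimal mix: 2×Q9 + 1×Q7 → time 16, value 74.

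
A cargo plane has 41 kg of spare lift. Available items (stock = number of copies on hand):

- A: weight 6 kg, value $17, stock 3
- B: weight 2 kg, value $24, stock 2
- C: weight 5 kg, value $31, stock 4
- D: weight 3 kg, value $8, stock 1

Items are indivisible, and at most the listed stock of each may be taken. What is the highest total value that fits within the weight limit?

Best selections within weight 41 and stock limits:
- 2×A + 2×B + 4×C + 1×D: weight 39, value 214
- 2×A + 2×B + 4×C: weight 36, value 206
- 3×A + 2×B + 3×C + 1×D: weight 40, value 200
- 3×A + 1×B + 4×C: weight 40, value 199
Best: $214.

$214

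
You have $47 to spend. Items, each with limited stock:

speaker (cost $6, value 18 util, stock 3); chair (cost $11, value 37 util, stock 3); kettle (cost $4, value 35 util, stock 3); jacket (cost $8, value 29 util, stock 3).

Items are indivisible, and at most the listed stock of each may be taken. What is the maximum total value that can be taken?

Top feasible selections:
- 1×chair + 3×kettle + 3×jacket: cost 47, value 229
- 1×speaker + 1×chair + 3×kettle + 2×jacket: cost 45, value 218
- 3×speaker + 3×kettle + 2×jacket: cost 46, value 217
Best: 229 util.

229 util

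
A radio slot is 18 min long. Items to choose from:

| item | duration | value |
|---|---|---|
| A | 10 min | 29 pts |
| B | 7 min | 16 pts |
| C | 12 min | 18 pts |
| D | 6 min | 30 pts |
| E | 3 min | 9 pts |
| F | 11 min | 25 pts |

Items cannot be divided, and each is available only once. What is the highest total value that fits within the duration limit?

59 pts

Check high-value combinations within 18 min:
- A+D: duration 10+6=16, value 29+30=59
- B+D+E: duration 7+6+3=16, value 16+30+9=55
- D+F: duration 6+11=17, value 30+25=55
- C+D: duration 12+6=18, value 18+30=48
Best: 59 pts.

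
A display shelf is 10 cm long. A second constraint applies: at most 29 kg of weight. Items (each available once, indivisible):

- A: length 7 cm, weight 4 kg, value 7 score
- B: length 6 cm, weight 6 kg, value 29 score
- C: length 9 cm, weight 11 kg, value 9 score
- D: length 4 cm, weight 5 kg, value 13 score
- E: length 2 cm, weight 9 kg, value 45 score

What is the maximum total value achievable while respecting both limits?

Feasible sets respecting both limits:
- B+E: length 8, weight 15, value 74
- D+E: length 6, weight 14, value 58
- A+E: length 9, weight 13, value 52
- E: length 2, weight 9, value 45
Best: 74 score.

74 score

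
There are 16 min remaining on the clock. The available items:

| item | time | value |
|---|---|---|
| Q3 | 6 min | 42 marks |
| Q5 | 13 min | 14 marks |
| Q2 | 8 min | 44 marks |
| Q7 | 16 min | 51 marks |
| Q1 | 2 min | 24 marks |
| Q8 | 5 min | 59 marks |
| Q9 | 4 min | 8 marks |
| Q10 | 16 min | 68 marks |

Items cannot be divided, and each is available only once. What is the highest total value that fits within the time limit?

Check high-value combinations within 16 min:
- Q2+Q1+Q8: time 8+2+5=15, value 44+24+59=127
- Q3+Q1+Q8: time 6+2+5=13, value 42+24+59=125
- Q3+Q2+Q1: time 6+8+2=16, value 42+44+24=110
- Q3+Q8+Q9: time 6+5+4=15, value 42+59+8=109
Best: 127 marks.

127 marks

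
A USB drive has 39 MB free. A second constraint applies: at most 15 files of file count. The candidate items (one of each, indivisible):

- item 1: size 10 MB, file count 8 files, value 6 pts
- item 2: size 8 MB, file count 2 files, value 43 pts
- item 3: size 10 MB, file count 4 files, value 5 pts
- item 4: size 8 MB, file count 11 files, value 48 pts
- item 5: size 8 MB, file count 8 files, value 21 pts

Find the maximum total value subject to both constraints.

91 pts

Feasible sets respecting both limits:
- item 2+item 4: size 16, file count 13, value 91
- item 2+item 3+item 5: size 26, file count 14, value 69
- item 2+item 5: size 16, file count 10, value 64
Best: 91 pts.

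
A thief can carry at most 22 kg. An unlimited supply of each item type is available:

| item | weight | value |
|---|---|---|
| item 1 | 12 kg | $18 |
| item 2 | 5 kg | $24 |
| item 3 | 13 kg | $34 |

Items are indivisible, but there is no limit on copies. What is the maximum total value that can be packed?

Best value-per-unit is item 2 at 24/5, and filling with it alone uses weight 4×5=20. No mix of the others beats 4×24 = 96.

$96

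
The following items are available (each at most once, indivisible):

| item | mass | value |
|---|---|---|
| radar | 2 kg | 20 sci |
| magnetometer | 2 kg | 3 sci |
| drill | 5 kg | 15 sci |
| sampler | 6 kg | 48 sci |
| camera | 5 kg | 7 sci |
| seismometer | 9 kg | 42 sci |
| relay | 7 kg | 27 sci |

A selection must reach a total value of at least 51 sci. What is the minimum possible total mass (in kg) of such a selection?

8

Subsets with value ≥ 51, sorted by total mass:
- radar+sampler: mass 8, value 68
- magnetometer+sampler: mass 8, value 51
- radar+magnetometer+sampler: mass 10, value 71
Minimum mass: 8 kg.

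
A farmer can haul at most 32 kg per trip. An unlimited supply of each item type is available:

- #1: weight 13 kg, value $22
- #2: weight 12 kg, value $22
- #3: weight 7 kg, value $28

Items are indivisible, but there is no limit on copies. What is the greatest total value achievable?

$112

Best value-per-unit is #3 at 28/7, and filling with it alone uses weight 4×7=28. No mix of the others beats 4×28 = 112.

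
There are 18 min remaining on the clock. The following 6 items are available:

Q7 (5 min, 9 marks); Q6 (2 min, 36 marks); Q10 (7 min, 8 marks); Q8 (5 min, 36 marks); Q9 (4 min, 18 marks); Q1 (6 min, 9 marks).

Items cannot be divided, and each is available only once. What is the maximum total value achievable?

99 marks

This is a 0/1 knapsack; check combinations near the capacity.
- Q7+Q6+Q8+Q9: time 5+2+5+4=16, value 9+36+36+18=99
- Q6+Q8+Q9+Q1: time 2+5+4+6=17, value 36+36+18+9=99
- Q6+Q10+Q8+Q9: time 2+7+5+4=18, value 36+8+36+18=98
Best: 99 marks.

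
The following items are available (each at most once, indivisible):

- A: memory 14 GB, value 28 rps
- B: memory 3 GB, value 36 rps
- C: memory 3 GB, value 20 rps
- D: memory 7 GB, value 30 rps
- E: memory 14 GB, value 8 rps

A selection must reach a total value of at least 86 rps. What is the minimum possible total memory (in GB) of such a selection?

13

Subsets with value ≥ 86, sorted by total memory:
- B+C+D: memory 13, value 86
- A+B+D: memory 24, value 94
Minimum memory: 13 GB.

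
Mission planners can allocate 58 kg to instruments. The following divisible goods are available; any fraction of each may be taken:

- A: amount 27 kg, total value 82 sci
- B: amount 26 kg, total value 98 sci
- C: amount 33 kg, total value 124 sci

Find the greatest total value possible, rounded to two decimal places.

Take in order of value per unit:
- B (98/26 per unit): all 26 → value 98, running total 98.00
- C (124/33 per unit): 32 of 33 → value 32×124/33 = 120.2424, running total 218.24
Total 218.24.

218.24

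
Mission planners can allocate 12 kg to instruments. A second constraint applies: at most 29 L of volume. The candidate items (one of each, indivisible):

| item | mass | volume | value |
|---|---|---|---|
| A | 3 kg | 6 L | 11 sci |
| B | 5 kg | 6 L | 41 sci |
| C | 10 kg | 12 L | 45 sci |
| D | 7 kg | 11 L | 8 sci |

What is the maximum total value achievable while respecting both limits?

52 sci

Feasible sets respecting both limits:
- A+B: mass 8, volume 12, value 52
- B+D: mass 12, volume 17, value 49
- C: mass 10, volume 12, value 45
Best: 52 sci.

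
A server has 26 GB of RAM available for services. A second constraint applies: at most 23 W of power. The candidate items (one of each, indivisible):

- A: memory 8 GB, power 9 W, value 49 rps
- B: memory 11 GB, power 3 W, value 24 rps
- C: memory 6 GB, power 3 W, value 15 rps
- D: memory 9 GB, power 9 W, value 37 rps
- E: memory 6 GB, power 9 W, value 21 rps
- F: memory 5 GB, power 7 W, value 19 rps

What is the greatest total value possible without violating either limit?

Feasible sets respecting both limits:
- A+C+D: memory 23, power 21, value 101
- A+B+E: memory 25, power 21, value 94
- A+B+F: memory 24, power 19, value 92
Best: 101 rps.

101 rps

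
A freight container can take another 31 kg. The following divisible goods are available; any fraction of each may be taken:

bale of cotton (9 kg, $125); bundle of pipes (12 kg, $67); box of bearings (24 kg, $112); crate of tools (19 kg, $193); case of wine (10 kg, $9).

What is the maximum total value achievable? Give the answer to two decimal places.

334.75

Take in order of value per unit:
- bale of cotton (125/9 per unit): all 9 → value 125, running total 125.00
- crate of tools (193/19 per unit): all 19 → value 193, running total 318.00
- bundle of pipes (67/12 per unit): 3 of 12 → value 3×67/12 = 16.7500, running total 334.75
Total 334.75.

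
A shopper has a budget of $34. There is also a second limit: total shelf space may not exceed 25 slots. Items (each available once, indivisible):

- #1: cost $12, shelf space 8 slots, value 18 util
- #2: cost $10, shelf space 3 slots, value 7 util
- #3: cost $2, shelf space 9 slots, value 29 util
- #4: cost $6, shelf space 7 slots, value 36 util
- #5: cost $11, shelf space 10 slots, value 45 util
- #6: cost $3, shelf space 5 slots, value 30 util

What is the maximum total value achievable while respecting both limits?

Feasible sets respecting both limits:
- #2+#4+#5+#6: cost 30, shelf space 25, value 118
- #4+#5+#6: cost 20, shelf space 22, value 111
- #3+#5+#6: cost 16, shelf space 24, value 104
Best: 118 util.

118 util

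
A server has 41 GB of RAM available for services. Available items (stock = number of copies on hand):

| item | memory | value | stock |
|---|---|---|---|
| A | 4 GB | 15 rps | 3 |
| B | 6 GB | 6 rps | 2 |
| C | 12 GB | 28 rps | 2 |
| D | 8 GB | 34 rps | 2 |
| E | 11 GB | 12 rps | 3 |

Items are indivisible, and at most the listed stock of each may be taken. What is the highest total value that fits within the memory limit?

Top feasible selections:
- 3×A + 1×C + 2×D: memory 40, value 141
- 2×A + 1×C + 2×D: memory 36, value 126
- 3×A + 2×D + 1×E: memory 39, value 125
- 3×A + 2×B + 2×D: memory 40, value 125
Best: 141 rps.

141 rps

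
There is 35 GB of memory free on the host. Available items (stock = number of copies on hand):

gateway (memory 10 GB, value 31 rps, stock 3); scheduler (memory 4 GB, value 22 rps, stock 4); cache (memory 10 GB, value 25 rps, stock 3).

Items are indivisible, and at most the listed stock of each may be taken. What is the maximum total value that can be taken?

128 rps

Top feasible selections:
- 2×gateway + 3×scheduler: memory 32, value 128
- 1×gateway + 3×scheduler + 1×cache: memory 32, value 122
- 1×gateway + 4×scheduler: memory 26, value 119
Best: 128 rps.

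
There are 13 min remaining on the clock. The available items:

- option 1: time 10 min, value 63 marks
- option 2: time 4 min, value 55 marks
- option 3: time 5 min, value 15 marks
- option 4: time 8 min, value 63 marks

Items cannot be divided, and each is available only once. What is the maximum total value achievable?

118 marks

Check high-value combinations within 13 min:
- option 2+option 4: time 4+8=12, value 55+63=118
- option 3+option 4: time 5+8=13, value 15+63=78
- option 2+option 3: time 4+5=9, value 55+15=70
- option 4: time 8, value 63
- option 1: time 10, value 63
Best: 118 marks.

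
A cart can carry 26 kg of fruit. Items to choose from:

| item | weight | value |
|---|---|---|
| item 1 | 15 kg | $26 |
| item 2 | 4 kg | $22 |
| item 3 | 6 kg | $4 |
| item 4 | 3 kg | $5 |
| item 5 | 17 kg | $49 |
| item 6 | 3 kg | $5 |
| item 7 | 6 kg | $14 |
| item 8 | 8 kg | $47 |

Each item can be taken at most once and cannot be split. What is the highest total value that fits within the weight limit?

This is a 0/1 knapsack; check combinations near the capacity.
- item 5+item 8: weight 17+8=25, value 49+47=96
- item 2+item 4+item 6+item 7+item 8: weight 4+3+3+6+8=24, value 22+5+5+14+47=93
- item 2+item 4+item 7+item 8: weight 4+3+6+8=21, value 22+5+14+47=88
- item 2+item 6+item 7+item 8: weight 4+3+6+8=21, value 22+5+14+47=88
- item 2+item 3+item 7+item 8: weight 4+6+6+8=24, value 22+4+14+47=87
Best: $96.

$96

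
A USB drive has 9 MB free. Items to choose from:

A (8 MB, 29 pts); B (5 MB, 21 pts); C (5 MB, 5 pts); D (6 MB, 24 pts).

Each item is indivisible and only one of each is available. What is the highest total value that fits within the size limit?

29 pts

Check high-value combinations within 9 MB:
- A: size 8, value 29
- D: size 6, value 24
- B: size 5, value 21
- C: size 5, value 5
Best: 29 pts.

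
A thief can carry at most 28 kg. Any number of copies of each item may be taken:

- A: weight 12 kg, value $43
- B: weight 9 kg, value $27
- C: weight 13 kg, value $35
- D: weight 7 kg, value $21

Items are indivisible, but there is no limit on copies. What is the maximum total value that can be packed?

$91

Best value-per-unit is A at 43/12; filling with it alone gives 2×43 = 86.
Optimal mix: 1×A + 1×B + 1×D → weight 28, value 91.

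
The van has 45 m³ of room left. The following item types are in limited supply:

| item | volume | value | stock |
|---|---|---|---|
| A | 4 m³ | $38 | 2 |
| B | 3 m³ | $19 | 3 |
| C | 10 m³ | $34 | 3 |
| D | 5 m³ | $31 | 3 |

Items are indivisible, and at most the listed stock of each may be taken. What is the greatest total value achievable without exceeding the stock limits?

Top feasible selections:
- 2×A + 3×B + 1×C + 3×D: volume 42, value 260
- 2×A + 2×B + 2×C + 2×D: volume 44, value 244
- 2×A + 2×B + 1×C + 3×D: volume 39, value 241
- 2×A + 2×C + 3×D: volume 43, value 237
Best: $260.

$260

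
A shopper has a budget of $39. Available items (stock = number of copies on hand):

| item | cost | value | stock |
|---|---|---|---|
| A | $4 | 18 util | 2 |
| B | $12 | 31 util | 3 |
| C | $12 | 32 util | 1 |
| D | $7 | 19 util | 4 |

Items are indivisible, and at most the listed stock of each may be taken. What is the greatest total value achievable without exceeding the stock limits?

118 util

Best selections within cost 39 and stock limits:
- 2×A + 1×B + 1×C + 1×D: cost 39, value 118
- 2×A + 2×B + 1×D: cost 39, value 117
Best: 118 util.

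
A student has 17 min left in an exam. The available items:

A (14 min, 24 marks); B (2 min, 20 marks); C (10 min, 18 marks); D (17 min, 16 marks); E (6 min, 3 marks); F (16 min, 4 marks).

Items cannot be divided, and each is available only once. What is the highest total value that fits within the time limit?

Check high-value combinations within 17 min:
- A+B: time 14+2=16, value 24+20=44
- B+C: time 2+10=12, value 20+18=38
- A: time 14, value 24
Best: 44 marks.

44 marks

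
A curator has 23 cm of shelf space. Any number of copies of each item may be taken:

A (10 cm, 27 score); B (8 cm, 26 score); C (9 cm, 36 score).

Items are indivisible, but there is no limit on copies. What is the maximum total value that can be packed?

Best value-per-unit is C at 36/9, and filling with it alone uses length 2×9=18. No mix of the others beats 2×36 = 72.

72 score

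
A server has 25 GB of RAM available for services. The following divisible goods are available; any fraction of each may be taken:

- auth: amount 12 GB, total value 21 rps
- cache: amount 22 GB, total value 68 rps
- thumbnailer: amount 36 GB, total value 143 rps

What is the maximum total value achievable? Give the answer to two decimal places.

Take in order of value per unit:
- thumbnailer (143/36 per unit): 25 of 36 → value 25×143/36 = 99.3056, running total 99.31
Total 99.31.

99.31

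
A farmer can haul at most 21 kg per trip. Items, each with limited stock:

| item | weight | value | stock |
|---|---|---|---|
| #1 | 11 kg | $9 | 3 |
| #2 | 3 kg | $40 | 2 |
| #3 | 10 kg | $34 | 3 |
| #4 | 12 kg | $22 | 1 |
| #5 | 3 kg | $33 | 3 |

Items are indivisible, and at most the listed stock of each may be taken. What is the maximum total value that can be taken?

$179

Best selections within weight 21 and stock limits:
- 2×#2 + 3×#5: weight 15, value 179
- 2×#2 + 1×#3 + 1×#5: weight 19, value 147
- 2×#2 + 2×#5: weight 12, value 146
Best: $179.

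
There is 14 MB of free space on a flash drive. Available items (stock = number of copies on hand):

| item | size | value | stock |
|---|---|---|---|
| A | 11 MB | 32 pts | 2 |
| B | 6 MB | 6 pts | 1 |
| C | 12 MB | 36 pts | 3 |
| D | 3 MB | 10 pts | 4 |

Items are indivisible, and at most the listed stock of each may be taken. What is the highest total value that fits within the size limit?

Best selections within size 14 and stock limits:
- 1×A + 1×D: size 14, value 42
- 4×D: size 12, value 40
Best: 42 pts.

42 pts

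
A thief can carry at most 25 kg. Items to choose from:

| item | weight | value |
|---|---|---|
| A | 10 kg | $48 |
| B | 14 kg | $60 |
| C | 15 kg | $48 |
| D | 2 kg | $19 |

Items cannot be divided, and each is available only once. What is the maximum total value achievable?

Check high-value combinations within 25 kg:
- A+B: weight 10+14=24, value 48+60=108
- A+C: weight 10+15=25, value 48+48=96
- B+D: weight 14+2=16, value 60+19=79
- A+D: weight 10+2=12, value 48+19=67
Best: $108.

$108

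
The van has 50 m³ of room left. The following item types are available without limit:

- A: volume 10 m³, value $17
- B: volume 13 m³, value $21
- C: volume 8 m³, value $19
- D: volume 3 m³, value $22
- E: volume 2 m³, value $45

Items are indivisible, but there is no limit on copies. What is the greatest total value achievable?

Best value-per-unit is E at 45/2, and filling with it alone uses volume 25×2=50. No mix of the others beats 25×45 = 1125.

$1125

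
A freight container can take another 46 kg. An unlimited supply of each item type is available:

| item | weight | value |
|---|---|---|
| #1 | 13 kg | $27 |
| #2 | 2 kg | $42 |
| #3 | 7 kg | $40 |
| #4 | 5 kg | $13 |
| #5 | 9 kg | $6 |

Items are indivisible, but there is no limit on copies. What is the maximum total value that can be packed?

$966

Best value-per-unit is #2 at 42/2, and filling with it alone uses weight 23×2=46. No mix of the others beats 23×42 = 966.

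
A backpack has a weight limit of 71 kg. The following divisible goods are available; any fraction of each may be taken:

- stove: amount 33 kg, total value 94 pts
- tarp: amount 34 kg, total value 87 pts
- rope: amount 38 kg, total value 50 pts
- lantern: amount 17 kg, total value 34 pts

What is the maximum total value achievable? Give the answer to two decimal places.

189.00

Take in order of value per unit:
- stove (94/33 per unit): all 33 → value 94, running total 94.00
- tarp (87/34 per unit): all 34 → value 87, running total 181.00
- lantern (34/17 per unit): 4 of 17 → value 4×34/17 = 8.0000, running total 189.00
Total 189.00.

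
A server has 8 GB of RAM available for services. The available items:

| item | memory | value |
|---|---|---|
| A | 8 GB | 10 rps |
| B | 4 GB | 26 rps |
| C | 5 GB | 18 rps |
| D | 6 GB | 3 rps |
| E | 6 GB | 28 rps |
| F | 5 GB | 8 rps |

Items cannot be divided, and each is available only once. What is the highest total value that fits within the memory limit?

Check high-value combinations within 8 GB:
- E: memory 6, value 28
- B: memory 4, value 26
- C: memory 5, value 18
Best: 28 rps.

28 rps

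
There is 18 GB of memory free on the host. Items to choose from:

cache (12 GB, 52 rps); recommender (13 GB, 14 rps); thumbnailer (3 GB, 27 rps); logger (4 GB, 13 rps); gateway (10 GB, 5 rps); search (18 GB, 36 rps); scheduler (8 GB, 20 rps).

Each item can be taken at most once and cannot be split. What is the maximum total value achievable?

79 rps

Check high-value combinations within 18 GB:
- cache+thumbnailer: memory 12+3=15, value 52+27=79
- cache+logger: memory 12+4=16, value 52+13=65
- thumbnailer+logger+scheduler: memory 3+4+8=15, value 27+13+20=60
- cache: memory 12, value 52
- thumbnailer+scheduler: memory 3+8=11, value 27+20=47
Best: 79 rps.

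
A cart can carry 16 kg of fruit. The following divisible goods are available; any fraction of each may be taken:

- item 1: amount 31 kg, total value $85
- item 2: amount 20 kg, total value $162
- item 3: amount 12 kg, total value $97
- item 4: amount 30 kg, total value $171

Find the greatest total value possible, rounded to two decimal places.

129.60

Take in order of value per unit:
- item 2 (162/20 per unit): 16 of 20 → value 16×162/20 = 129.6000, running total 129.60
Total 129.60.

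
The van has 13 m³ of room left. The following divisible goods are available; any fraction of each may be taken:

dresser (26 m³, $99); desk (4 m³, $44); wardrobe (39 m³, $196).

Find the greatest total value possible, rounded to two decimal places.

Take in order of value per unit:
- desk (44/4 per unit): all 4 → value 44, running total 44.00
- wardrobe (196/39 per unit): 9 of 39 → value 9×196/39 = 45.2308, running total 89.23
Total 89.23.

89.23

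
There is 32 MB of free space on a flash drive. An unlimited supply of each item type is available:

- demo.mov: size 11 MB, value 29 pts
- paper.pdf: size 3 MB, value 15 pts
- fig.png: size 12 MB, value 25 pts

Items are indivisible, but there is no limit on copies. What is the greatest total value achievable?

150 pts

Best value-per-unit is paper.pdf at 15/3, and filling with it alone uses size 10×3=30. No mix of the others beats 10×15 = 150.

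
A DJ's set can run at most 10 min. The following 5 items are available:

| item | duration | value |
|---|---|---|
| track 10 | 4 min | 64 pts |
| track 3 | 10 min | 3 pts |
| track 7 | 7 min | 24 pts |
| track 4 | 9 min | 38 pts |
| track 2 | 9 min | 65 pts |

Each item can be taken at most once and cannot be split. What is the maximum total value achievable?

65 pts

Check high-value combinations within 10 min:
- track 2: duration 9, value 65
- track 10: duration 4, value 64
- track 4: duration 9, value 38
Best: 65 pts.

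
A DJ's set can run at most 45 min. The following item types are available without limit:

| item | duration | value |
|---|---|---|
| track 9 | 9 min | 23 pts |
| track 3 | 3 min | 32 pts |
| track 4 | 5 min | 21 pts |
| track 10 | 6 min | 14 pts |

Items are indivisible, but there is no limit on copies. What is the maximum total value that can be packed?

480 pts

Best value-per-unit is track 3 at 32/3, and filling with it alone uses duration 15×3=45. No mix of the others beats 15×32 = 480.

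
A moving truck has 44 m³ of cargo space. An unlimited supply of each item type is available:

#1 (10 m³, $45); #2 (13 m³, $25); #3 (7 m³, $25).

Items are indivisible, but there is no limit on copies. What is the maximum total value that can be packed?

Best value-per-unit is #1 at 45/10; filling with it alone gives 4×45 = 180.
Optimal mix: 3×#1 + 2×#3 → volume 44, value 185.

$185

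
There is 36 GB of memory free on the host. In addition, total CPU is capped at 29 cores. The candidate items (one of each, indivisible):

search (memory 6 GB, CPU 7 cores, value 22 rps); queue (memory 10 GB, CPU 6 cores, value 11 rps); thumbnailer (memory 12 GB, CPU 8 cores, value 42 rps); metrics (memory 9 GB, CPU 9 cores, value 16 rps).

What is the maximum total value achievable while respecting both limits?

80 rps

Feasible sets respecting both limits:
- search+thumbnailer+metrics: memory 27, CPU 24, value 80
- search+queue+thumbnailer: memory 28, CPU 21, value 75
- queue+thumbnailer+metrics: memory 31, CPU 23, value 69
Best: 80 rps.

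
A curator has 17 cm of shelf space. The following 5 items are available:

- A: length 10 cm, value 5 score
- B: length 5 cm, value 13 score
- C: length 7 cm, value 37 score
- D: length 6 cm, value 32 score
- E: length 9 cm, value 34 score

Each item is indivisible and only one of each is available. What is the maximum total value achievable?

Check high-value combinations within 17 cm:
- C+E: length 7+9=16, value 37+34=71
- C+D: length 7+6=13, value 37+32=69
- D+E: length 6+9=15, value 32+34=66
Best: 71 score.

71 score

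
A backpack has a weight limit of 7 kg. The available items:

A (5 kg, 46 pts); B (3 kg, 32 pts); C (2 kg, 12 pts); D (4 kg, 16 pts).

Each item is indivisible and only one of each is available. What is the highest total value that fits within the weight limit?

Check high-value combinations within 7 kg:
- A+C: weight 5+2=7, value 46+12=58
- B+D: weight 3+4=7, value 32+16=48
- A: weight 5, value 46
- B+C: weight 3+2=5, value 32+12=44
Best: 58 pts.

58 pts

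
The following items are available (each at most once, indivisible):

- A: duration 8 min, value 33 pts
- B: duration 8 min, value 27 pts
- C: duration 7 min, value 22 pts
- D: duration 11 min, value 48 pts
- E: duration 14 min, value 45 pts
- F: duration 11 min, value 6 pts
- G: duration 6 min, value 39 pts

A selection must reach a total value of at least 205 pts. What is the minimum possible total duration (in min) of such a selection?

54

Subsets with value ≥ 205, sorted by total duration:
- A+B+C+D+E+G: duration 54, value 214
- A+B+C+D+E+F+G: duration 65, value 220
Minimum duration: 54 min.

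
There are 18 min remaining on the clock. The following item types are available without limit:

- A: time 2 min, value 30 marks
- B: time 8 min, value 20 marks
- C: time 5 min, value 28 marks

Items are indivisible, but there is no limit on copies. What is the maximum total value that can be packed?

270 marks

Best value-per-unit is A at 30/2, and filling with it alone uses time 9×2=18. No mix of the others beats 9×30 = 270.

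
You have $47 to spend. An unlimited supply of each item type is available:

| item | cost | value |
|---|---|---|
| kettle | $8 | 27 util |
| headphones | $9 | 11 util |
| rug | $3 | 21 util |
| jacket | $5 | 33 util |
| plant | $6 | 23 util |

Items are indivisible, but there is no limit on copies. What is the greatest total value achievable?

327 util

Best value-per-unit is rug at 21/3; filling with it alone gives 15×21 = 315.
Optimal mix: 14×rug + 1×jacket → cost 47, value 327.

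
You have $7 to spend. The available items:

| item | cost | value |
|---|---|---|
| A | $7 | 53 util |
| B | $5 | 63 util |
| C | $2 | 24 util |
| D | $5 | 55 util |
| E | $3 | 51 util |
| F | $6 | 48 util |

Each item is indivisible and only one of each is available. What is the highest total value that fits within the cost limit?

Check high-value combinations within $7:
- B+C: cost 5+2=7, value 63+24=87
- C+D: cost 2+5=7, value 24+55=79
- C+E: cost 2+3=5, value 24+51=75
- B: cost 5, value 63
Best: 87 util.

87 util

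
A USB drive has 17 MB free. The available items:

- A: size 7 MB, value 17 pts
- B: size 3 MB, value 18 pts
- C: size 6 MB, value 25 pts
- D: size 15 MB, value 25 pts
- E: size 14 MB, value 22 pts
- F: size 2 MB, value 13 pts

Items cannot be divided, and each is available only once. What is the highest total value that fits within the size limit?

60 pts

Check high-value combinations within 17 MB:
- A+B+C: size 7+3+6=16, value 17+18+25=60
- B+C+F: size 3+6+2=11, value 18+25+13=56
- A+C+F: size 7+6+2=15, value 17+25+13=55
- A+B+F: size 7+3+2=12, value 17+18+13=48
- B+C: size 3+6=9, value 18+25=43
Best: 60 pts.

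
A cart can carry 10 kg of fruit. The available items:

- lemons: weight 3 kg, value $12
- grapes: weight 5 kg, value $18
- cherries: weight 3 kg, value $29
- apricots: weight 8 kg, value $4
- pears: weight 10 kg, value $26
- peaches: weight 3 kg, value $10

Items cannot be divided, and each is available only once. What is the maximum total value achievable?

This is a 0/1 knapsack; check combinations near the capacity.
- lemons+cherries+peaches: weight 3+3+3=9, value 12+29+10=51
- grapes+cherries: weight 5+3=8, value 18+29=47
- lemons+cherries: weight 3+3=6, value 12+29=41
- cherries+peaches: weight 3+3=6, value 29+10=39
- lemons+grapes: weight 3+5=8, value 12+18=30
Best: $51.

$51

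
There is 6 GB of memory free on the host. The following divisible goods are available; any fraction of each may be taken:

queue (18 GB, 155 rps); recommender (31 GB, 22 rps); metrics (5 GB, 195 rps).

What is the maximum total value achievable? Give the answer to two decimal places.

203.61

Take in order of value per unit:
- metrics (195/5 per unit): all 5 → value 195, running total 195.00
- queue (155/18 per unit): 1 of 18 → value 1×155/18 = 8.6111, running total 203.61
Total 203.61.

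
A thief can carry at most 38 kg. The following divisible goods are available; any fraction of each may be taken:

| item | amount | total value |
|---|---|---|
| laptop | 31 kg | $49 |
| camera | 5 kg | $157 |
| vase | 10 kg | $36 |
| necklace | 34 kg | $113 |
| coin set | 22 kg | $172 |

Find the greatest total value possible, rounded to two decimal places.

Take in order of value per unit:
- camera (157/5 per unit): all 5 → value 157, running total 157.00
- coin set (172/22 per unit): all 22 → value 172, running total 329.00
- vase (36/10 per unit): all 10 → value 36, running total 365.00
- necklace (113/34 per unit): 1 of 34 → value 1×113/34 = 3.3235, running total 368.32
Total 368.32.

368.32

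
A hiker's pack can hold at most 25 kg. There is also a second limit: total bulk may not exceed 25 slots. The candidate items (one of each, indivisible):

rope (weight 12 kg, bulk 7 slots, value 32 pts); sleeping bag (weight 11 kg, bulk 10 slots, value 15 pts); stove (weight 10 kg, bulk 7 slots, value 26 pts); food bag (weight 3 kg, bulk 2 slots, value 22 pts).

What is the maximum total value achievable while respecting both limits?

80 pts

Feasible sets respecting both limits:
- rope+stove+food bag: weight 25, bulk 16, value 80
- sleeping bag+stove+food bag: weight 24, bulk 19, value 63
- rope+stove: weight 22, bulk 14, value 58
Best: 80 pts.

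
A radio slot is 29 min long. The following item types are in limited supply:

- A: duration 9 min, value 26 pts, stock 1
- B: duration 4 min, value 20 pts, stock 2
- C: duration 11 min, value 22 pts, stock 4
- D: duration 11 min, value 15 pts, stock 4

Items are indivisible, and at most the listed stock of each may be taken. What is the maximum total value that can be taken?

Best selections within duration 29 and stock limits:
- 1×A + 2×B + 1×C: duration 28, value 88
- 1×A + 2×B + 1×D: duration 28, value 81
Best: 88 pts.

88 pts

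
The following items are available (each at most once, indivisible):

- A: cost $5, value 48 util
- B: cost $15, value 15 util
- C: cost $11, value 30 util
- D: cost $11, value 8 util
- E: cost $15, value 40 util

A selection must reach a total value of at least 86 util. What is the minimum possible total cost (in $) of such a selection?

Subsets with value ≥ 86, sorted by total cost:
- A+E: cost 20, value 88
- A+C+D: cost 27, value 86
Minimum cost: 20 $.

20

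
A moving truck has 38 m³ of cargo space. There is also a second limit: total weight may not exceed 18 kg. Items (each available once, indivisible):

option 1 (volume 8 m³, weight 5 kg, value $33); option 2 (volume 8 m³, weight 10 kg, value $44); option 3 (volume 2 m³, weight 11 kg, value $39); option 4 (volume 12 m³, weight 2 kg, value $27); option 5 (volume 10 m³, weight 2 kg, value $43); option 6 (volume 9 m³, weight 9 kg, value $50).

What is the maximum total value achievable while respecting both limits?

Feasible sets respecting both limits:
- option 1+option 5+option 6: volume 27, weight 16, value 126
- option 1+option 2+option 5: volume 26, weight 17, value 120
- option 4+option 5+option 6: volume 31, weight 13, value 120
- option 1+option 3+option 5: volume 20, weight 18, value 115
Best: $126.

$126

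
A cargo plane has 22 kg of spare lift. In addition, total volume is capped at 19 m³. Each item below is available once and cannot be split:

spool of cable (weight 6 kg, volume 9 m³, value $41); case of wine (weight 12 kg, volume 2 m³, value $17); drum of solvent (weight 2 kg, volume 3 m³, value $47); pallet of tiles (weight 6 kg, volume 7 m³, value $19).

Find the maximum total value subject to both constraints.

Feasible sets respecting both limits:
- spool of cable+drum of solvent+pallet of tiles: weight 14, volume 19, value 107
- spool of cable+case of wine+drum of solvent: weight 20, volume 14, value 105
- spool of cable+drum of solvent: weight 8, volume 12, value 88
Best: $107.

$107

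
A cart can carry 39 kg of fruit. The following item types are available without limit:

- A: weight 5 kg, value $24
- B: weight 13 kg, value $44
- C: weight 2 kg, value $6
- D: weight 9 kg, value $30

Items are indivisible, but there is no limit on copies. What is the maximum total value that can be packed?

$180

Best value-per-unit is A at 24/5; filling with it alone gives 7×24 = 168.
Optimal mix: 7×A + 2×C → weight 39, value 180.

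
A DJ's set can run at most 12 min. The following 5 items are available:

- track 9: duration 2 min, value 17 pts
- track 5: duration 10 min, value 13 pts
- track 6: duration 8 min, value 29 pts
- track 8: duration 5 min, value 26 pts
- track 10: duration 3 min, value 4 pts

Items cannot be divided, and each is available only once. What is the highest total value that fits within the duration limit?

47 pts

Check high-value combinations within 12 min:
- track 9+track 8+track 10: duration 2+5+3=10, value 17+26+4=47
- track 9+track 6: duration 2+8=10, value 17+29=46
- track 9+track 8: duration 2+5=7, value 17+26=43
- track 6+track 10: duration 8+3=11, value 29+4=33
Best: 47 pts.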